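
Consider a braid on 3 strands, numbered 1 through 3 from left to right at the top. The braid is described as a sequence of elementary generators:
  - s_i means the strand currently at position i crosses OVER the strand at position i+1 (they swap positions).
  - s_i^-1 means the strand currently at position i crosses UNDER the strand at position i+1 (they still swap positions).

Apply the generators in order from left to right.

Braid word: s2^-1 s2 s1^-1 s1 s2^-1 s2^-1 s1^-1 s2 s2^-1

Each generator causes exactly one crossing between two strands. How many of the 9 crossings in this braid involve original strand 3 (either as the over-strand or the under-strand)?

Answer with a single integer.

Answer: 6

Derivation:
Gen 1: crossing 2x3. Involves strand 3? yes. Count so far: 1
Gen 2: crossing 3x2. Involves strand 3? yes. Count so far: 2
Gen 3: crossing 1x2. Involves strand 3? no. Count so far: 2
Gen 4: crossing 2x1. Involves strand 3? no. Count so far: 2
Gen 5: crossing 2x3. Involves strand 3? yes. Count so far: 3
Gen 6: crossing 3x2. Involves strand 3? yes. Count so far: 4
Gen 7: crossing 1x2. Involves strand 3? no. Count so far: 4
Gen 8: crossing 1x3. Involves strand 3? yes. Count so far: 5
Gen 9: crossing 3x1. Involves strand 3? yes. Count so far: 6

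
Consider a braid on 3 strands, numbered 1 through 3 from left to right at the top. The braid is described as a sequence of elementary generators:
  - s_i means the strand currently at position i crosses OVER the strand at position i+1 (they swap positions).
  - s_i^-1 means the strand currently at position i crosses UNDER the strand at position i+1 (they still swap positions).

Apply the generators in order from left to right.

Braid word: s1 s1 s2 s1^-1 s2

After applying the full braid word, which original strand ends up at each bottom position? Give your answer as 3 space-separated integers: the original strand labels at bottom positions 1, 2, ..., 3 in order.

Gen 1 (s1): strand 1 crosses over strand 2. Perm now: [2 1 3]
Gen 2 (s1): strand 2 crosses over strand 1. Perm now: [1 2 3]
Gen 3 (s2): strand 2 crosses over strand 3. Perm now: [1 3 2]
Gen 4 (s1^-1): strand 1 crosses under strand 3. Perm now: [3 1 2]
Gen 5 (s2): strand 1 crosses over strand 2. Perm now: [3 2 1]

Answer: 3 2 1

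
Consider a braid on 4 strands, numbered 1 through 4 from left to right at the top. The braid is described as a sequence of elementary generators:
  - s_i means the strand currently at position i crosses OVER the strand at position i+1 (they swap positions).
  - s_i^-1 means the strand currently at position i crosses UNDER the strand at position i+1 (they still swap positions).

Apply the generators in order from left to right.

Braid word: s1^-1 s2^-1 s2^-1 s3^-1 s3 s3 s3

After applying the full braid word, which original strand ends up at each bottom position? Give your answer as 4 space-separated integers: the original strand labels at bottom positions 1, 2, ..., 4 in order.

Gen 1 (s1^-1): strand 1 crosses under strand 2. Perm now: [2 1 3 4]
Gen 2 (s2^-1): strand 1 crosses under strand 3. Perm now: [2 3 1 4]
Gen 3 (s2^-1): strand 3 crosses under strand 1. Perm now: [2 1 3 4]
Gen 4 (s3^-1): strand 3 crosses under strand 4. Perm now: [2 1 4 3]
Gen 5 (s3): strand 4 crosses over strand 3. Perm now: [2 1 3 4]
Gen 6 (s3): strand 3 crosses over strand 4. Perm now: [2 1 4 3]
Gen 7 (s3): strand 4 crosses over strand 3. Perm now: [2 1 3 4]

Answer: 2 1 3 4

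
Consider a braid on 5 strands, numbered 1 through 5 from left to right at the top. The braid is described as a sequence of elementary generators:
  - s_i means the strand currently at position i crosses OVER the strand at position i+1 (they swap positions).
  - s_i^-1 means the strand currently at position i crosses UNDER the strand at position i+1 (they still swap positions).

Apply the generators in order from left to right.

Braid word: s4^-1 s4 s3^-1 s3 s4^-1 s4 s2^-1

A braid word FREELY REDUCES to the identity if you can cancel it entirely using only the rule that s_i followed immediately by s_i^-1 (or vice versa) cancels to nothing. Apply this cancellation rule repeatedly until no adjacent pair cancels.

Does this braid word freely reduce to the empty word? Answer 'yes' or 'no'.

Answer: no

Derivation:
Gen 1 (s4^-1): push. Stack: [s4^-1]
Gen 2 (s4): cancels prior s4^-1. Stack: []
Gen 3 (s3^-1): push. Stack: [s3^-1]
Gen 4 (s3): cancels prior s3^-1. Stack: []
Gen 5 (s4^-1): push. Stack: [s4^-1]
Gen 6 (s4): cancels prior s4^-1. Stack: []
Gen 7 (s2^-1): push. Stack: [s2^-1]
Reduced word: s2^-1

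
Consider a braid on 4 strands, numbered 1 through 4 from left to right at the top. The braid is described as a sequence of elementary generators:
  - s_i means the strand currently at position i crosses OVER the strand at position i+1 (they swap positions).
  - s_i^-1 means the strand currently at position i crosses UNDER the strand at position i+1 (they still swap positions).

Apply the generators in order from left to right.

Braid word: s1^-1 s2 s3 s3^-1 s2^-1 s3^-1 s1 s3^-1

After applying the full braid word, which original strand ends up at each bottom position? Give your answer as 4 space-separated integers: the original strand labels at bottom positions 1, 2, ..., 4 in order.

Gen 1 (s1^-1): strand 1 crosses under strand 2. Perm now: [2 1 3 4]
Gen 2 (s2): strand 1 crosses over strand 3. Perm now: [2 3 1 4]
Gen 3 (s3): strand 1 crosses over strand 4. Perm now: [2 3 4 1]
Gen 4 (s3^-1): strand 4 crosses under strand 1. Perm now: [2 3 1 4]
Gen 5 (s2^-1): strand 3 crosses under strand 1. Perm now: [2 1 3 4]
Gen 6 (s3^-1): strand 3 crosses under strand 4. Perm now: [2 1 4 3]
Gen 7 (s1): strand 2 crosses over strand 1. Perm now: [1 2 4 3]
Gen 8 (s3^-1): strand 4 crosses under strand 3. Perm now: [1 2 3 4]

Answer: 1 2 3 4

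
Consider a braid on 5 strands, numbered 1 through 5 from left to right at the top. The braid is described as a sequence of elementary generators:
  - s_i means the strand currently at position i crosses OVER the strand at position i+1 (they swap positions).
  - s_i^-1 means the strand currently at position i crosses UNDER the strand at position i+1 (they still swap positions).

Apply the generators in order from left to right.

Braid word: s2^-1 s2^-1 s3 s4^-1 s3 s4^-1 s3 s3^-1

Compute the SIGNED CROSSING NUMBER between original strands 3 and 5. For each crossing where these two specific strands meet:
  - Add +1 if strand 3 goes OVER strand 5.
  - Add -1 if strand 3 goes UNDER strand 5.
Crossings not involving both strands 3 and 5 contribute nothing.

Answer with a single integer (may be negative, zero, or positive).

Answer: -3

Derivation:
Gen 1: crossing 2x3. Both 3&5? no. Sum: 0
Gen 2: crossing 3x2. Both 3&5? no. Sum: 0
Gen 3: crossing 3x4. Both 3&5? no. Sum: 0
Gen 4: 3 under 5. Both 3&5? yes. Contrib: -1. Sum: -1
Gen 5: crossing 4x5. Both 3&5? no. Sum: -1
Gen 6: crossing 4x3. Both 3&5? no. Sum: -1
Gen 7: 5 over 3. Both 3&5? yes. Contrib: -1. Sum: -2
Gen 8: 3 under 5. Both 3&5? yes. Contrib: -1. Sum: -3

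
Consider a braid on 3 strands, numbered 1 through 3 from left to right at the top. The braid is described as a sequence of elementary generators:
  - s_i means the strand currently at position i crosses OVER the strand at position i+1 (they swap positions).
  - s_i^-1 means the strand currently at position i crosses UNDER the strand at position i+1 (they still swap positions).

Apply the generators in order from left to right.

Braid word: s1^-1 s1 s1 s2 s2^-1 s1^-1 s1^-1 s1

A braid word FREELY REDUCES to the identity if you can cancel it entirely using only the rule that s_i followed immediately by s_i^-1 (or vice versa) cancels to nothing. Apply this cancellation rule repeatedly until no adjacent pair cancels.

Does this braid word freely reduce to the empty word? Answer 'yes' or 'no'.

Gen 1 (s1^-1): push. Stack: [s1^-1]
Gen 2 (s1): cancels prior s1^-1. Stack: []
Gen 3 (s1): push. Stack: [s1]
Gen 4 (s2): push. Stack: [s1 s2]
Gen 5 (s2^-1): cancels prior s2. Stack: [s1]
Gen 6 (s1^-1): cancels prior s1. Stack: []
Gen 7 (s1^-1): push. Stack: [s1^-1]
Gen 8 (s1): cancels prior s1^-1. Stack: []
Reduced word: (empty)

Answer: yes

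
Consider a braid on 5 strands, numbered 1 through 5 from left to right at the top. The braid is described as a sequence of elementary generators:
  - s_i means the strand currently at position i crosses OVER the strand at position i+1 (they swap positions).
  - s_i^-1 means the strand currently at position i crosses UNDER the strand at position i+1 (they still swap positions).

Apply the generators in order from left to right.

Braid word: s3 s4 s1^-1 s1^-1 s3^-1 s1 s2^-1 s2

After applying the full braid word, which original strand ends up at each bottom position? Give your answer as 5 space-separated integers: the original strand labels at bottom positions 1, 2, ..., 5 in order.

Gen 1 (s3): strand 3 crosses over strand 4. Perm now: [1 2 4 3 5]
Gen 2 (s4): strand 3 crosses over strand 5. Perm now: [1 2 4 5 3]
Gen 3 (s1^-1): strand 1 crosses under strand 2. Perm now: [2 1 4 5 3]
Gen 4 (s1^-1): strand 2 crosses under strand 1. Perm now: [1 2 4 5 3]
Gen 5 (s3^-1): strand 4 crosses under strand 5. Perm now: [1 2 5 4 3]
Gen 6 (s1): strand 1 crosses over strand 2. Perm now: [2 1 5 4 3]
Gen 7 (s2^-1): strand 1 crosses under strand 5. Perm now: [2 5 1 4 3]
Gen 8 (s2): strand 5 crosses over strand 1. Perm now: [2 1 5 4 3]

Answer: 2 1 5 4 3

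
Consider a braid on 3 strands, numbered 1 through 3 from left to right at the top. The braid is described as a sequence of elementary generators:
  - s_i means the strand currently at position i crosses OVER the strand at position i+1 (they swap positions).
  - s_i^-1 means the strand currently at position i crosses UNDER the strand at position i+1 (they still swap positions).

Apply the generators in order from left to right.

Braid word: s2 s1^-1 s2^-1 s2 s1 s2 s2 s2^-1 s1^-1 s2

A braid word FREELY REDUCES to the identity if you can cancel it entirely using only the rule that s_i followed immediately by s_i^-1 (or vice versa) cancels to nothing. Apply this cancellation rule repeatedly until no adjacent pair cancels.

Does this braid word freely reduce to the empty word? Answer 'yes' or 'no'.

Gen 1 (s2): push. Stack: [s2]
Gen 2 (s1^-1): push. Stack: [s2 s1^-1]
Gen 3 (s2^-1): push. Stack: [s2 s1^-1 s2^-1]
Gen 4 (s2): cancels prior s2^-1. Stack: [s2 s1^-1]
Gen 5 (s1): cancels prior s1^-1. Stack: [s2]
Gen 6 (s2): push. Stack: [s2 s2]
Gen 7 (s2): push. Stack: [s2 s2 s2]
Gen 8 (s2^-1): cancels prior s2. Stack: [s2 s2]
Gen 9 (s1^-1): push. Stack: [s2 s2 s1^-1]
Gen 10 (s2): push. Stack: [s2 s2 s1^-1 s2]
Reduced word: s2 s2 s1^-1 s2

Answer: no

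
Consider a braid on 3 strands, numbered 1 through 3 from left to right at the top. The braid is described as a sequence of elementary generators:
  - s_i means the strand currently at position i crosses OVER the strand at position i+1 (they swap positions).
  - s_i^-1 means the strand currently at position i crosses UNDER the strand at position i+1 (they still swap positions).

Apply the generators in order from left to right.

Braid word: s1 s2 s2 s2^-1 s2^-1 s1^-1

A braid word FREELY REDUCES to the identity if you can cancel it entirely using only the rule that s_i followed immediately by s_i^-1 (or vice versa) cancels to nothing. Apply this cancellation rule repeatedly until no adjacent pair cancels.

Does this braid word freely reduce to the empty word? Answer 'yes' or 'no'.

Answer: yes

Derivation:
Gen 1 (s1): push. Stack: [s1]
Gen 2 (s2): push. Stack: [s1 s2]
Gen 3 (s2): push. Stack: [s1 s2 s2]
Gen 4 (s2^-1): cancels prior s2. Stack: [s1 s2]
Gen 5 (s2^-1): cancels prior s2. Stack: [s1]
Gen 6 (s1^-1): cancels prior s1. Stack: []
Reduced word: (empty)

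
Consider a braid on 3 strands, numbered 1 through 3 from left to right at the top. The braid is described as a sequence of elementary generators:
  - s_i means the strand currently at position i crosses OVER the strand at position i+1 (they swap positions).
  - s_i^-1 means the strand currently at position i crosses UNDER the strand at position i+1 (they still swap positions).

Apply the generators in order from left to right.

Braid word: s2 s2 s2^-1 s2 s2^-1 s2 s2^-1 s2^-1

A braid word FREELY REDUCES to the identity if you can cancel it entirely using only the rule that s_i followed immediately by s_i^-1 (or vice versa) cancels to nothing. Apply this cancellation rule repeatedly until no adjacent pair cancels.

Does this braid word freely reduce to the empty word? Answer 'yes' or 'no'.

Gen 1 (s2): push. Stack: [s2]
Gen 2 (s2): push. Stack: [s2 s2]
Gen 3 (s2^-1): cancels prior s2. Stack: [s2]
Gen 4 (s2): push. Stack: [s2 s2]
Gen 5 (s2^-1): cancels prior s2. Stack: [s2]
Gen 6 (s2): push. Stack: [s2 s2]
Gen 7 (s2^-1): cancels prior s2. Stack: [s2]
Gen 8 (s2^-1): cancels prior s2. Stack: []
Reduced word: (empty)

Answer: yes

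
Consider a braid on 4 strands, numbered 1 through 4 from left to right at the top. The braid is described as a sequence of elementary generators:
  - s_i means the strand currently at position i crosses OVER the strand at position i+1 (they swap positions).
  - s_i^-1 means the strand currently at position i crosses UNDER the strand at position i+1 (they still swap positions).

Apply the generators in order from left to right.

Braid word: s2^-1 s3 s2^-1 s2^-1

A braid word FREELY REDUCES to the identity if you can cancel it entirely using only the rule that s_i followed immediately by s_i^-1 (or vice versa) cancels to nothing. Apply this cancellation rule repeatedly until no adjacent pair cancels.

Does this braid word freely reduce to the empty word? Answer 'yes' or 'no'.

Answer: no

Derivation:
Gen 1 (s2^-1): push. Stack: [s2^-1]
Gen 2 (s3): push. Stack: [s2^-1 s3]
Gen 3 (s2^-1): push. Stack: [s2^-1 s3 s2^-1]
Gen 4 (s2^-1): push. Stack: [s2^-1 s3 s2^-1 s2^-1]
Reduced word: s2^-1 s3 s2^-1 s2^-1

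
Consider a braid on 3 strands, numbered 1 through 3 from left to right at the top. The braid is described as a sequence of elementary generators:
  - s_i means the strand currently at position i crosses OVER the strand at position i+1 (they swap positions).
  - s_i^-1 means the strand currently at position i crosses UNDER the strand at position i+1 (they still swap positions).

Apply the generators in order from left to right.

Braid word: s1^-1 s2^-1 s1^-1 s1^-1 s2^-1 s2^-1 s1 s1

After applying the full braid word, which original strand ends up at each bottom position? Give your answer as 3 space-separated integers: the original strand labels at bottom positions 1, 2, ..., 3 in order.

Gen 1 (s1^-1): strand 1 crosses under strand 2. Perm now: [2 1 3]
Gen 2 (s2^-1): strand 1 crosses under strand 3. Perm now: [2 3 1]
Gen 3 (s1^-1): strand 2 crosses under strand 3. Perm now: [3 2 1]
Gen 4 (s1^-1): strand 3 crosses under strand 2. Perm now: [2 3 1]
Gen 5 (s2^-1): strand 3 crosses under strand 1. Perm now: [2 1 3]
Gen 6 (s2^-1): strand 1 crosses under strand 3. Perm now: [2 3 1]
Gen 7 (s1): strand 2 crosses over strand 3. Perm now: [3 2 1]
Gen 8 (s1): strand 3 crosses over strand 2. Perm now: [2 3 1]

Answer: 2 3 1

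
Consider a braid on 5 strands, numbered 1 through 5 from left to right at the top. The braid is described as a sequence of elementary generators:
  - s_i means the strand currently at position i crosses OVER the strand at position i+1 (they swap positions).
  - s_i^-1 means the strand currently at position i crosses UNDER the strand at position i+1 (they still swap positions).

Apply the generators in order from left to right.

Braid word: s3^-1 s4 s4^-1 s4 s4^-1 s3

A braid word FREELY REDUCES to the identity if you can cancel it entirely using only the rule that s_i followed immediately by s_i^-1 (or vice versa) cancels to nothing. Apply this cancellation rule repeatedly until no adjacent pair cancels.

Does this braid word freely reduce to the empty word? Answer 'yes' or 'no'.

Gen 1 (s3^-1): push. Stack: [s3^-1]
Gen 2 (s4): push. Stack: [s3^-1 s4]
Gen 3 (s4^-1): cancels prior s4. Stack: [s3^-1]
Gen 4 (s4): push. Stack: [s3^-1 s4]
Gen 5 (s4^-1): cancels prior s4. Stack: [s3^-1]
Gen 6 (s3): cancels prior s3^-1. Stack: []
Reduced word: (empty)

Answer: yes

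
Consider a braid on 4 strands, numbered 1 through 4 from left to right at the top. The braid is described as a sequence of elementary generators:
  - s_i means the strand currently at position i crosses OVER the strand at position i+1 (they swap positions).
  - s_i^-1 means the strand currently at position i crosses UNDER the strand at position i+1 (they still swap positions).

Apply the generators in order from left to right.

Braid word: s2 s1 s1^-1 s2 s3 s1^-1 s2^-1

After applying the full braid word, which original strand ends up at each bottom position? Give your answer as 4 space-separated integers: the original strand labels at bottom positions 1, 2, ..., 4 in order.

Gen 1 (s2): strand 2 crosses over strand 3. Perm now: [1 3 2 4]
Gen 2 (s1): strand 1 crosses over strand 3. Perm now: [3 1 2 4]
Gen 3 (s1^-1): strand 3 crosses under strand 1. Perm now: [1 3 2 4]
Gen 4 (s2): strand 3 crosses over strand 2. Perm now: [1 2 3 4]
Gen 5 (s3): strand 3 crosses over strand 4. Perm now: [1 2 4 3]
Gen 6 (s1^-1): strand 1 crosses under strand 2. Perm now: [2 1 4 3]
Gen 7 (s2^-1): strand 1 crosses under strand 4. Perm now: [2 4 1 3]

Answer: 2 4 1 3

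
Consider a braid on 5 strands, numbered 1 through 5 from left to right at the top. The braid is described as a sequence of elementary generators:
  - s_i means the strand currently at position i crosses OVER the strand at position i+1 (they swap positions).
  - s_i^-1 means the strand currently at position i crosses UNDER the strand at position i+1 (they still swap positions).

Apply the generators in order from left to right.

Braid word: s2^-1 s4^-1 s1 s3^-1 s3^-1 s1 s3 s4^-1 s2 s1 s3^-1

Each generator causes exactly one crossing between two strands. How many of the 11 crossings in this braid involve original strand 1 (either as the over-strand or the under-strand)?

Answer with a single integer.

Answer: 3

Derivation:
Gen 1: crossing 2x3. Involves strand 1? no. Count so far: 0
Gen 2: crossing 4x5. Involves strand 1? no. Count so far: 0
Gen 3: crossing 1x3. Involves strand 1? yes. Count so far: 1
Gen 4: crossing 2x5. Involves strand 1? no. Count so far: 1
Gen 5: crossing 5x2. Involves strand 1? no. Count so far: 1
Gen 6: crossing 3x1. Involves strand 1? yes. Count so far: 2
Gen 7: crossing 2x5. Involves strand 1? no. Count so far: 2
Gen 8: crossing 2x4. Involves strand 1? no. Count so far: 2
Gen 9: crossing 3x5. Involves strand 1? no. Count so far: 2
Gen 10: crossing 1x5. Involves strand 1? yes. Count so far: 3
Gen 11: crossing 3x4. Involves strand 1? no. Count so far: 3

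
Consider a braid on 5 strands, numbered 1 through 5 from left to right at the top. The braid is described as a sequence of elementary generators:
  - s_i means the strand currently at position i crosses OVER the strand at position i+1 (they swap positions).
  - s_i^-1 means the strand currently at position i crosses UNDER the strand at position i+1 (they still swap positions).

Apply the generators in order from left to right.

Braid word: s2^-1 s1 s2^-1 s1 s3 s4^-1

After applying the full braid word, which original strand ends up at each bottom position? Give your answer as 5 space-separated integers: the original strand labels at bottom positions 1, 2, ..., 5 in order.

Gen 1 (s2^-1): strand 2 crosses under strand 3. Perm now: [1 3 2 4 5]
Gen 2 (s1): strand 1 crosses over strand 3. Perm now: [3 1 2 4 5]
Gen 3 (s2^-1): strand 1 crosses under strand 2. Perm now: [3 2 1 4 5]
Gen 4 (s1): strand 3 crosses over strand 2. Perm now: [2 3 1 4 5]
Gen 5 (s3): strand 1 crosses over strand 4. Perm now: [2 3 4 1 5]
Gen 6 (s4^-1): strand 1 crosses under strand 5. Perm now: [2 3 4 5 1]

Answer: 2 3 4 5 1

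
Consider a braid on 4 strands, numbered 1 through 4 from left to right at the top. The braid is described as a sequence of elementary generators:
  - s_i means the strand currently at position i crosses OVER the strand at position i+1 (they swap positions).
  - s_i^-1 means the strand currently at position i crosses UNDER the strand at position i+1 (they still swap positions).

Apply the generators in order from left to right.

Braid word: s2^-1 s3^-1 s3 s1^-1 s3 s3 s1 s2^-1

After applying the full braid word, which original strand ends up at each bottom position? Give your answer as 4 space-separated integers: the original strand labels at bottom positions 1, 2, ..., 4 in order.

Gen 1 (s2^-1): strand 2 crosses under strand 3. Perm now: [1 3 2 4]
Gen 2 (s3^-1): strand 2 crosses under strand 4. Perm now: [1 3 4 2]
Gen 3 (s3): strand 4 crosses over strand 2. Perm now: [1 3 2 4]
Gen 4 (s1^-1): strand 1 crosses under strand 3. Perm now: [3 1 2 4]
Gen 5 (s3): strand 2 crosses over strand 4. Perm now: [3 1 4 2]
Gen 6 (s3): strand 4 crosses over strand 2. Perm now: [3 1 2 4]
Gen 7 (s1): strand 3 crosses over strand 1. Perm now: [1 3 2 4]
Gen 8 (s2^-1): strand 3 crosses under strand 2. Perm now: [1 2 3 4]

Answer: 1 2 3 4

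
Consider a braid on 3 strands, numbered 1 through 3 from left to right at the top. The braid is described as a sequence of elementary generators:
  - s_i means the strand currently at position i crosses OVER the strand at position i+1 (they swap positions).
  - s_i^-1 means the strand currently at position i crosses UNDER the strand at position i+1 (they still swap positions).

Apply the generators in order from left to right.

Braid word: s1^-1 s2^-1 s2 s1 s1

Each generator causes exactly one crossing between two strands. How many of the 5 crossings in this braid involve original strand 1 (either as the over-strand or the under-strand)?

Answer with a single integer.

Answer: 5

Derivation:
Gen 1: crossing 1x2. Involves strand 1? yes. Count so far: 1
Gen 2: crossing 1x3. Involves strand 1? yes. Count so far: 2
Gen 3: crossing 3x1. Involves strand 1? yes. Count so far: 3
Gen 4: crossing 2x1. Involves strand 1? yes. Count so far: 4
Gen 5: crossing 1x2. Involves strand 1? yes. Count so far: 5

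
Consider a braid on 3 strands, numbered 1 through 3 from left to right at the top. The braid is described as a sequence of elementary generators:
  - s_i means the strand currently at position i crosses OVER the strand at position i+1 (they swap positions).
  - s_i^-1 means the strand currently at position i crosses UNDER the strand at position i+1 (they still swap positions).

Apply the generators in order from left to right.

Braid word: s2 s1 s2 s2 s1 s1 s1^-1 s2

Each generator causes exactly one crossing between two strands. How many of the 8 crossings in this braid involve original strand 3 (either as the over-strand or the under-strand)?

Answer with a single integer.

Gen 1: crossing 2x3. Involves strand 3? yes. Count so far: 1
Gen 2: crossing 1x3. Involves strand 3? yes. Count so far: 2
Gen 3: crossing 1x2. Involves strand 3? no. Count so far: 2
Gen 4: crossing 2x1. Involves strand 3? no. Count so far: 2
Gen 5: crossing 3x1. Involves strand 3? yes. Count so far: 3
Gen 6: crossing 1x3. Involves strand 3? yes. Count so far: 4
Gen 7: crossing 3x1. Involves strand 3? yes. Count so far: 5
Gen 8: crossing 3x2. Involves strand 3? yes. Count so far: 6

Answer: 6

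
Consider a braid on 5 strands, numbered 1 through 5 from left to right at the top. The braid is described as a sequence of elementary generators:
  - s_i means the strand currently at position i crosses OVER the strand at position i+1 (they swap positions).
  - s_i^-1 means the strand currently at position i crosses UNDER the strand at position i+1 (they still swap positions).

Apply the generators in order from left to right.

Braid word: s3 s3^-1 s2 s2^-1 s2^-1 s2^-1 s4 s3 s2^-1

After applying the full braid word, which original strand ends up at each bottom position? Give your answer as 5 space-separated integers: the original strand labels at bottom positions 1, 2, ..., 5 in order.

Answer: 1 5 2 3 4

Derivation:
Gen 1 (s3): strand 3 crosses over strand 4. Perm now: [1 2 4 3 5]
Gen 2 (s3^-1): strand 4 crosses under strand 3. Perm now: [1 2 3 4 5]
Gen 3 (s2): strand 2 crosses over strand 3. Perm now: [1 3 2 4 5]
Gen 4 (s2^-1): strand 3 crosses under strand 2. Perm now: [1 2 3 4 5]
Gen 5 (s2^-1): strand 2 crosses under strand 3. Perm now: [1 3 2 4 5]
Gen 6 (s2^-1): strand 3 crosses under strand 2. Perm now: [1 2 3 4 5]
Gen 7 (s4): strand 4 crosses over strand 5. Perm now: [1 2 3 5 4]
Gen 8 (s3): strand 3 crosses over strand 5. Perm now: [1 2 5 3 4]
Gen 9 (s2^-1): strand 2 crosses under strand 5. Perm now: [1 5 2 3 4]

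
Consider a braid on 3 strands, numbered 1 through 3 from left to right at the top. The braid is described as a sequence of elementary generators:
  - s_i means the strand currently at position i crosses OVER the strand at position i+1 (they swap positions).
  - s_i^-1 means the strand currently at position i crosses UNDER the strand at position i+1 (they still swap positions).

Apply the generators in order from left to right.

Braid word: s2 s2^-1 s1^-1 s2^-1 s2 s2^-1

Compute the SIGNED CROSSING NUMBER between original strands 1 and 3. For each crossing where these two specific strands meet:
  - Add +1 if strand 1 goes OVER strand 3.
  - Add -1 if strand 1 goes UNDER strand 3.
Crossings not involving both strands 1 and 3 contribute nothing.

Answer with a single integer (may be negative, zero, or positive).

Gen 1: crossing 2x3. Both 1&3? no. Sum: 0
Gen 2: crossing 3x2. Both 1&3? no. Sum: 0
Gen 3: crossing 1x2. Both 1&3? no. Sum: 0
Gen 4: 1 under 3. Both 1&3? yes. Contrib: -1. Sum: -1
Gen 5: 3 over 1. Both 1&3? yes. Contrib: -1. Sum: -2
Gen 6: 1 under 3. Both 1&3? yes. Contrib: -1. Sum: -3

Answer: -3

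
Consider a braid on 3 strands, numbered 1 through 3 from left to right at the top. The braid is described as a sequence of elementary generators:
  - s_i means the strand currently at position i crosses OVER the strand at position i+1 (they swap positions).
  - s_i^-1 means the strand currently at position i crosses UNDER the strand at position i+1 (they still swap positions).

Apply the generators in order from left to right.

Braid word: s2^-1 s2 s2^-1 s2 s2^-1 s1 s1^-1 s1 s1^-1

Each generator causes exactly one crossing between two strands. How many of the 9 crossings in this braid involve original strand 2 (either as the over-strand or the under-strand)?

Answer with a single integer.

Gen 1: crossing 2x3. Involves strand 2? yes. Count so far: 1
Gen 2: crossing 3x2. Involves strand 2? yes. Count so far: 2
Gen 3: crossing 2x3. Involves strand 2? yes. Count so far: 3
Gen 4: crossing 3x2. Involves strand 2? yes. Count so far: 4
Gen 5: crossing 2x3. Involves strand 2? yes. Count so far: 5
Gen 6: crossing 1x3. Involves strand 2? no. Count so far: 5
Gen 7: crossing 3x1. Involves strand 2? no. Count so far: 5
Gen 8: crossing 1x3. Involves strand 2? no. Count so far: 5
Gen 9: crossing 3x1. Involves strand 2? no. Count so far: 5

Answer: 5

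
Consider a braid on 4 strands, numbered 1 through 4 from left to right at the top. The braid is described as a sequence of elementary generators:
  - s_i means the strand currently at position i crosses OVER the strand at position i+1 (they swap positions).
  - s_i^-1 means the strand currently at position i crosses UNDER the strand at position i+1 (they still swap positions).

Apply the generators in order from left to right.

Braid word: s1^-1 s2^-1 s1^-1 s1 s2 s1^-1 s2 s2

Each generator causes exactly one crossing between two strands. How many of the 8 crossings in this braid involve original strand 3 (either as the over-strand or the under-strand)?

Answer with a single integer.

Answer: 6

Derivation:
Gen 1: crossing 1x2. Involves strand 3? no. Count so far: 0
Gen 2: crossing 1x3. Involves strand 3? yes. Count so far: 1
Gen 3: crossing 2x3. Involves strand 3? yes. Count so far: 2
Gen 4: crossing 3x2. Involves strand 3? yes. Count so far: 3
Gen 5: crossing 3x1. Involves strand 3? yes. Count so far: 4
Gen 6: crossing 2x1. Involves strand 3? no. Count so far: 4
Gen 7: crossing 2x3. Involves strand 3? yes. Count so far: 5
Gen 8: crossing 3x2. Involves strand 3? yes. Count so far: 6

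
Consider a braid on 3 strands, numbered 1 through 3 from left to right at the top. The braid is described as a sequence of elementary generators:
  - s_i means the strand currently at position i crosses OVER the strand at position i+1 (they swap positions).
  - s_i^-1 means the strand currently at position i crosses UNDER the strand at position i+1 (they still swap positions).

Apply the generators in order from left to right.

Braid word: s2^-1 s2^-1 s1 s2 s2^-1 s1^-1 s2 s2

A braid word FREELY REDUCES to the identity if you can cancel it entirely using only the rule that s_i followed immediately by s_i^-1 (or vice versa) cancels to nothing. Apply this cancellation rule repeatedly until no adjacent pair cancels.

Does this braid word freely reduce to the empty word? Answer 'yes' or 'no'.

Gen 1 (s2^-1): push. Stack: [s2^-1]
Gen 2 (s2^-1): push. Stack: [s2^-1 s2^-1]
Gen 3 (s1): push. Stack: [s2^-1 s2^-1 s1]
Gen 4 (s2): push. Stack: [s2^-1 s2^-1 s1 s2]
Gen 5 (s2^-1): cancels prior s2. Stack: [s2^-1 s2^-1 s1]
Gen 6 (s1^-1): cancels prior s1. Stack: [s2^-1 s2^-1]
Gen 7 (s2): cancels prior s2^-1. Stack: [s2^-1]
Gen 8 (s2): cancels prior s2^-1. Stack: []
Reduced word: (empty)

Answer: yes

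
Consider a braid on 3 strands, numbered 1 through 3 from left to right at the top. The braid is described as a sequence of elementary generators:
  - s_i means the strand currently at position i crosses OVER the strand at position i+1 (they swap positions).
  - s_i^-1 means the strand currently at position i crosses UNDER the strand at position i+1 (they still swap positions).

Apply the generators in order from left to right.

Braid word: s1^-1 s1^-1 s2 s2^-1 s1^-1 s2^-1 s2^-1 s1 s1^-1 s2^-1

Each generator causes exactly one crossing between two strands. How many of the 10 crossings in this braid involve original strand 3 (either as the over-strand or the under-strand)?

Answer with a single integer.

Answer: 5

Derivation:
Gen 1: crossing 1x2. Involves strand 3? no. Count so far: 0
Gen 2: crossing 2x1. Involves strand 3? no. Count so far: 0
Gen 3: crossing 2x3. Involves strand 3? yes. Count so far: 1
Gen 4: crossing 3x2. Involves strand 3? yes. Count so far: 2
Gen 5: crossing 1x2. Involves strand 3? no. Count so far: 2
Gen 6: crossing 1x3. Involves strand 3? yes. Count so far: 3
Gen 7: crossing 3x1. Involves strand 3? yes. Count so far: 4
Gen 8: crossing 2x1. Involves strand 3? no. Count so far: 4
Gen 9: crossing 1x2. Involves strand 3? no. Count so far: 4
Gen 10: crossing 1x3. Involves strand 3? yes. Count so far: 5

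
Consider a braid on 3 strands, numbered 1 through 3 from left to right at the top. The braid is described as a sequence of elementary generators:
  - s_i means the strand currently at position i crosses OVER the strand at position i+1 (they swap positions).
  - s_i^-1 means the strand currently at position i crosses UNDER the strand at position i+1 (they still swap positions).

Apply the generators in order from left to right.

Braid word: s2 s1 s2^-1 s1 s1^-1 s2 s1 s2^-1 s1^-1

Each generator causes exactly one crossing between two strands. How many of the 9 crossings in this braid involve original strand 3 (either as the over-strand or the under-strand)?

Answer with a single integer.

Answer: 6

Derivation:
Gen 1: crossing 2x3. Involves strand 3? yes. Count so far: 1
Gen 2: crossing 1x3. Involves strand 3? yes. Count so far: 2
Gen 3: crossing 1x2. Involves strand 3? no. Count so far: 2
Gen 4: crossing 3x2. Involves strand 3? yes. Count so far: 3
Gen 5: crossing 2x3. Involves strand 3? yes. Count so far: 4
Gen 6: crossing 2x1. Involves strand 3? no. Count so far: 4
Gen 7: crossing 3x1. Involves strand 3? yes. Count so far: 5
Gen 8: crossing 3x2. Involves strand 3? yes. Count so far: 6
Gen 9: crossing 1x2. Involves strand 3? no. Count so far: 6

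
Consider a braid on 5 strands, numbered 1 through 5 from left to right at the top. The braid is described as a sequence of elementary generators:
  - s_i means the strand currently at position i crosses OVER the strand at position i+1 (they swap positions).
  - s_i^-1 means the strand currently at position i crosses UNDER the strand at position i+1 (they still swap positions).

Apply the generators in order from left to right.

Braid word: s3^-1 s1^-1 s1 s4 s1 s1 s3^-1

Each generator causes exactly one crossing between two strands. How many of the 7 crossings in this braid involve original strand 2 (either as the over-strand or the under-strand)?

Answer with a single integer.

Gen 1: crossing 3x4. Involves strand 2? no. Count so far: 0
Gen 2: crossing 1x2. Involves strand 2? yes. Count so far: 1
Gen 3: crossing 2x1. Involves strand 2? yes. Count so far: 2
Gen 4: crossing 3x5. Involves strand 2? no. Count so far: 2
Gen 5: crossing 1x2. Involves strand 2? yes. Count so far: 3
Gen 6: crossing 2x1. Involves strand 2? yes. Count so far: 4
Gen 7: crossing 4x5. Involves strand 2? no. Count so far: 4

Answer: 4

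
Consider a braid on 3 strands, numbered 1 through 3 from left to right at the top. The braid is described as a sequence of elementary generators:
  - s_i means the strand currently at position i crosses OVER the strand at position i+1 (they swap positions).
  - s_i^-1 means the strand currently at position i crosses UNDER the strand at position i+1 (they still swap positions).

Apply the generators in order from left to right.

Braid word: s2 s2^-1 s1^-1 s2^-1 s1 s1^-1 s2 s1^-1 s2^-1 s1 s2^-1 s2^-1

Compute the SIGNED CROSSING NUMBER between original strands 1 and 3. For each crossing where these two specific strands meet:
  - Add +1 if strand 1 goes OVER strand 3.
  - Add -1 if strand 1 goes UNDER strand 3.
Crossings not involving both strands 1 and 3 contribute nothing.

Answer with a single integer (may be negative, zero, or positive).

Answer: -1

Derivation:
Gen 1: crossing 2x3. Both 1&3? no. Sum: 0
Gen 2: crossing 3x2. Both 1&3? no. Sum: 0
Gen 3: crossing 1x2. Both 1&3? no. Sum: 0
Gen 4: 1 under 3. Both 1&3? yes. Contrib: -1. Sum: -1
Gen 5: crossing 2x3. Both 1&3? no. Sum: -1
Gen 6: crossing 3x2. Both 1&3? no. Sum: -1
Gen 7: 3 over 1. Both 1&3? yes. Contrib: -1. Sum: -2
Gen 8: crossing 2x1. Both 1&3? no. Sum: -2
Gen 9: crossing 2x3. Both 1&3? no. Sum: -2
Gen 10: 1 over 3. Both 1&3? yes. Contrib: +1. Sum: -1
Gen 11: crossing 1x2. Both 1&3? no. Sum: -1
Gen 12: crossing 2x1. Both 1&3? no. Sum: -1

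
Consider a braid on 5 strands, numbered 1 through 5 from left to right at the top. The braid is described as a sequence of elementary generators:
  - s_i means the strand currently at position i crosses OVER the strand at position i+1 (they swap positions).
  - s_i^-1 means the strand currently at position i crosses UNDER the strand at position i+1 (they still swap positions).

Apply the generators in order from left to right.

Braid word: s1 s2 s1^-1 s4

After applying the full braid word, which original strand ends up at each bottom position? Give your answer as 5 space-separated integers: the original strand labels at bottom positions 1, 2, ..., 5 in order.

Answer: 3 2 1 5 4

Derivation:
Gen 1 (s1): strand 1 crosses over strand 2. Perm now: [2 1 3 4 5]
Gen 2 (s2): strand 1 crosses over strand 3. Perm now: [2 3 1 4 5]
Gen 3 (s1^-1): strand 2 crosses under strand 3. Perm now: [3 2 1 4 5]
Gen 4 (s4): strand 4 crosses over strand 5. Perm now: [3 2 1 5 4]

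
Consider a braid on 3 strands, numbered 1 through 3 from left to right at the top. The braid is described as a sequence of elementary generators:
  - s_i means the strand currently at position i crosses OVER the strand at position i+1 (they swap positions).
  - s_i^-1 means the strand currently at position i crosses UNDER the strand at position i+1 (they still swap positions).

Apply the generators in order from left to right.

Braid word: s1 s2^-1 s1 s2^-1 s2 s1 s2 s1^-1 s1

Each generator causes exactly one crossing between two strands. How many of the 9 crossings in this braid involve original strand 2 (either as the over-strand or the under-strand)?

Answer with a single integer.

Gen 1: crossing 1x2. Involves strand 2? yes. Count so far: 1
Gen 2: crossing 1x3. Involves strand 2? no. Count so far: 1
Gen 3: crossing 2x3. Involves strand 2? yes. Count so far: 2
Gen 4: crossing 2x1. Involves strand 2? yes. Count so far: 3
Gen 5: crossing 1x2. Involves strand 2? yes. Count so far: 4
Gen 6: crossing 3x2. Involves strand 2? yes. Count so far: 5
Gen 7: crossing 3x1. Involves strand 2? no. Count so far: 5
Gen 8: crossing 2x1. Involves strand 2? yes. Count so far: 6
Gen 9: crossing 1x2. Involves strand 2? yes. Count so far: 7

Answer: 7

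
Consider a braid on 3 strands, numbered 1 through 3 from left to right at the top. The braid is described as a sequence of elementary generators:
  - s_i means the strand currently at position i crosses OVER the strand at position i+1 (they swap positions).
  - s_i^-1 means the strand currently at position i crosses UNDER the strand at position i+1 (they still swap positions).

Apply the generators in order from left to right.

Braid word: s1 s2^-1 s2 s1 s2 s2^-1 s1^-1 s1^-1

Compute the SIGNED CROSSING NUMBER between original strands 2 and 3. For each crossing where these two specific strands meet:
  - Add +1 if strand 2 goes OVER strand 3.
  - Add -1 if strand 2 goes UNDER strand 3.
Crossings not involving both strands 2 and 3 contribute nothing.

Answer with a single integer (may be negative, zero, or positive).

Answer: 2

Derivation:
Gen 1: crossing 1x2. Both 2&3? no. Sum: 0
Gen 2: crossing 1x3. Both 2&3? no. Sum: 0
Gen 3: crossing 3x1. Both 2&3? no. Sum: 0
Gen 4: crossing 2x1. Both 2&3? no. Sum: 0
Gen 5: 2 over 3. Both 2&3? yes. Contrib: +1. Sum: 1
Gen 6: 3 under 2. Both 2&3? yes. Contrib: +1. Sum: 2
Gen 7: crossing 1x2. Both 2&3? no. Sum: 2
Gen 8: crossing 2x1. Both 2&3? no. Sum: 2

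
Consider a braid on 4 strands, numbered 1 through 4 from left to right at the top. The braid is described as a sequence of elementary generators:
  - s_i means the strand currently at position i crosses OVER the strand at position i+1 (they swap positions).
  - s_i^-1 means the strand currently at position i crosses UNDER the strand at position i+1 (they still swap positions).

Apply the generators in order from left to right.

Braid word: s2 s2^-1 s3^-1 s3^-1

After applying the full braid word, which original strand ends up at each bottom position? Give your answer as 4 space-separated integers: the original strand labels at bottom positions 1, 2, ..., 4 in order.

Gen 1 (s2): strand 2 crosses over strand 3. Perm now: [1 3 2 4]
Gen 2 (s2^-1): strand 3 crosses under strand 2. Perm now: [1 2 3 4]
Gen 3 (s3^-1): strand 3 crosses under strand 4. Perm now: [1 2 4 3]
Gen 4 (s3^-1): strand 4 crosses under strand 3. Perm now: [1 2 3 4]

Answer: 1 2 3 4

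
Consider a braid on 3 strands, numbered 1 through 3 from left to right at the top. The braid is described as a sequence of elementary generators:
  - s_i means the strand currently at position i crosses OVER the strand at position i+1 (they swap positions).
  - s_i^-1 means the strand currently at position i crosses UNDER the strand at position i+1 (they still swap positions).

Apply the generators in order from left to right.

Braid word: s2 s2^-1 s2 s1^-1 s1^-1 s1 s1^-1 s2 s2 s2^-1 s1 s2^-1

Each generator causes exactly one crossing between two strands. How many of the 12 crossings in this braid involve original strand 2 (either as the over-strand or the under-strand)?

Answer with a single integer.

Answer: 7

Derivation:
Gen 1: crossing 2x3. Involves strand 2? yes. Count so far: 1
Gen 2: crossing 3x2. Involves strand 2? yes. Count so far: 2
Gen 3: crossing 2x3. Involves strand 2? yes. Count so far: 3
Gen 4: crossing 1x3. Involves strand 2? no. Count so far: 3
Gen 5: crossing 3x1. Involves strand 2? no. Count so far: 3
Gen 6: crossing 1x3. Involves strand 2? no. Count so far: 3
Gen 7: crossing 3x1. Involves strand 2? no. Count so far: 3
Gen 8: crossing 3x2. Involves strand 2? yes. Count so far: 4
Gen 9: crossing 2x3. Involves strand 2? yes. Count so far: 5
Gen 10: crossing 3x2. Involves strand 2? yes. Count so far: 6
Gen 11: crossing 1x2. Involves strand 2? yes. Count so far: 7
Gen 12: crossing 1x3. Involves strand 2? no. Count so far: 7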